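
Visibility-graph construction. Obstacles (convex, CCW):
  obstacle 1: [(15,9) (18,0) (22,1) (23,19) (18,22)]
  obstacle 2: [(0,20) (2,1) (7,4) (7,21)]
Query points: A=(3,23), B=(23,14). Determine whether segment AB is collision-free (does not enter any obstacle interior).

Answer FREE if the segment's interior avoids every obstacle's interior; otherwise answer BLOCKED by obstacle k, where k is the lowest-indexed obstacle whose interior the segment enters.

Obstacle 1 [(15,9) (18,0) (22,1) (23,19) (18,22)]:
  edge (15,9)–(18,0): clear
  edge (18,0)–(22,1): clear
  edge (22,1)–(23,19): crosses AB
  edge (23,19)–(18,22): clear
  edge (18,22)–(15,9): crosses AB
  → BLOCKED
Obstacle 2 [(0,20) (2,1) (7,4) (7,21)]:
  edge (0,20)–(2,1): clear
  edge (2,1)–(7,4): clear
  edge (7,4)–(7,21): clear
  edge (7,21)–(0,20): clear
  midpoint (13,37/2) outside
  → clear

BLOCKED by obstacle 1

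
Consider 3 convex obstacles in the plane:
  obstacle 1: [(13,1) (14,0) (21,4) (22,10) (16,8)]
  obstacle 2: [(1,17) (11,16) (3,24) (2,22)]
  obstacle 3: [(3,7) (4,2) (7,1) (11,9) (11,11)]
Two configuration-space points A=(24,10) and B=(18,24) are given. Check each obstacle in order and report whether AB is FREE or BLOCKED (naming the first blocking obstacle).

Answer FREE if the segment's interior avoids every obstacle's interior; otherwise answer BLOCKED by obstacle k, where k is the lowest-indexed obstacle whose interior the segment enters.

Obstacle 1 [(13,1) (14,0) (21,4) (22,10) (16,8)]:
  edge (13,1)–(14,0): clear
  edge (14,0)–(21,4): clear
  edge (21,4)–(22,10): clear
  edge (22,10)–(16,8): clear
  edge (16,8)–(13,1): clear
  midpoint (21,17) outside
  → clear
Obstacle 2 [(1,17) (11,16) (3,24) (2,22)]:
  edge (1,17)–(11,16): clear
  edge (11,16)–(3,24): clear
  edge (3,24)–(2,22): clear
  edge (2,22)–(1,17): clear
  midpoint (21,17) outside
  → clear
Obstacle 3 [(3,7) (4,2) (7,1) (11,9) (11,11)]:
  edge (3,7)–(4,2): clear
  edge (4,2)–(7,1): clear
  edge (7,1)–(11,9): clear
  edge (11,9)–(11,11): clear
  edge (11,11)–(3,7): clear
  midpoint (21,17) outside
  → clear

FREE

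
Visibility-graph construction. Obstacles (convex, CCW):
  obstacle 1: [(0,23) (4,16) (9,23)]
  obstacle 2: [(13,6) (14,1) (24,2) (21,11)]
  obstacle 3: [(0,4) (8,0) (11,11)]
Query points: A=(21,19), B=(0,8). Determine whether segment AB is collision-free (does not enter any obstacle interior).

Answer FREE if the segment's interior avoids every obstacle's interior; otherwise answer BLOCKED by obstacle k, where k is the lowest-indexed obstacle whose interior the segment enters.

FREE

Obstacle 1 [(0,23) (4,16) (9,23)]:
  edge (0,23)–(4,16): clear
  edge (4,16)–(9,23): clear
  edge (9,23)–(0,23): clear
  midpoint (21/2,27/2) outside
  → clear
Obstacle 2 [(13,6) (14,1) (24,2) (21,11)]:
  edge (13,6)–(14,1): clear
  edge (14,1)–(24,2): clear
  edge (24,2)–(21,11): clear
  edge (21,11)–(13,6): clear
  midpoint (21/2,27/2) outside
  → clear
Obstacle 3 [(0,4) (8,0) (11,11)]:
  edge (0,4)–(8,0): clear
  edge (8,0)–(11,11): clear
  edge (11,11)–(0,4): clear
  midpoint (21/2,27/2) outside
  → clear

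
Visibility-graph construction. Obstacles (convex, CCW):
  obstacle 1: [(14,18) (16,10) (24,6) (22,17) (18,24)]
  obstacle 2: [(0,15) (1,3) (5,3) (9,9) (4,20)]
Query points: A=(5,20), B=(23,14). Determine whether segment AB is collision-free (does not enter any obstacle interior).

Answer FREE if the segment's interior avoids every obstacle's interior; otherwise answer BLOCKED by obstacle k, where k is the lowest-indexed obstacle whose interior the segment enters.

Obstacle 1 [(14,18) (16,10) (24,6) (22,17) (18,24)]:
  edge (14,18)–(16,10): crosses AB
  edge (16,10)–(24,6): clear
  edge (24,6)–(22,17): crosses AB
  edge (22,17)–(18,24): clear
  edge (18,24)–(14,18): clear
  → BLOCKED
Obstacle 2 [(0,15) (1,3) (5,3) (9,9) (4,20)]:
  edge (0,15)–(1,3): clear
  edge (1,3)–(5,3): clear
  edge (5,3)–(9,9): clear
  edge (9,9)–(4,20): clear
  edge (4,20)–(0,15): clear
  midpoint (14,17) outside
  → clear

BLOCKED by obstacle 1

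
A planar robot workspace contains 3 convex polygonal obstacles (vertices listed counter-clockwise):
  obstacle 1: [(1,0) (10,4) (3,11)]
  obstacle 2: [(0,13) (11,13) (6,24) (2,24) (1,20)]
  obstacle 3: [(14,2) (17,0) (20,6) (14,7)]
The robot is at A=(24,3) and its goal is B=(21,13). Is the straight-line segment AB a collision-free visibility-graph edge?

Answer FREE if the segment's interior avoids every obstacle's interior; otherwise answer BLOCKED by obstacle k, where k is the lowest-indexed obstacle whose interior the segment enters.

FREE

Obstacle 1 [(1,0) (10,4) (3,11)]:
  edge (1,0)–(10,4): clear
  edge (10,4)–(3,11): clear
  edge (3,11)–(1,0): clear
  midpoint (45/2,8) outside
  → clear
Obstacle 2 [(0,13) (11,13) (6,24) (2,24) (1,20)]:
  edge (0,13)–(11,13): clear
  edge (11,13)–(6,24): clear
  edge (6,24)–(2,24): clear
  edge (2,24)–(1,20): clear
  edge (1,20)–(0,13): clear
  midpoint (45/2,8) outside
  → clear
Obstacle 3 [(14,2) (17,0) (20,6) (14,7)]:
  edge (14,2)–(17,0): clear
  edge (17,0)–(20,6): clear
  edge (20,6)–(14,7): clear
  edge (14,7)–(14,2): clear
  midpoint (45/2,8) outside
  → clear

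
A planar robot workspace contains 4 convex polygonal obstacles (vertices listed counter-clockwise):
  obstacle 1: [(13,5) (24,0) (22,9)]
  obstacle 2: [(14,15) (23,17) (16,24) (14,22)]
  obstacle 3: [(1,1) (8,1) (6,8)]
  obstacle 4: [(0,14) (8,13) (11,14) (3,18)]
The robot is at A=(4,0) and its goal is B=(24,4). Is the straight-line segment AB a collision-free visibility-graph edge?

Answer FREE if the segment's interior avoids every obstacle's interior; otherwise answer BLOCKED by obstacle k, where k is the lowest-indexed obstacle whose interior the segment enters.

BLOCKED by obstacle 1

Obstacle 1 [(13,5) (24,0) (22,9)]:
  edge (13,5)–(24,0): crosses AB
  edge (24,0)–(22,9): crosses AB
  edge (22,9)–(13,5): clear
  → BLOCKED
Obstacle 2 [(14,15) (23,17) (16,24) (14,22)]:
  edge (14,15)–(23,17): clear
  edge (23,17)–(16,24): clear
  edge (16,24)–(14,22): clear
  edge (14,22)–(14,15): clear
  midpoint (14,2) outside
  → clear
Obstacle 3 [(1,1) (8,1) (6,8)]:
  edge (1,1)–(8,1): clear
  edge (8,1)–(6,8): clear
  edge (6,8)–(1,1): clear
  midpoint (14,2) outside
  → clear
Obstacle 4 [(0,14) (8,13) (11,14) (3,18)]:
  edge (0,14)–(8,13): clear
  edge (8,13)–(11,14): clear
  edge (11,14)–(3,18): clear
  edge (3,18)–(0,14): clear
  midpoint (14,2) outside
  → clear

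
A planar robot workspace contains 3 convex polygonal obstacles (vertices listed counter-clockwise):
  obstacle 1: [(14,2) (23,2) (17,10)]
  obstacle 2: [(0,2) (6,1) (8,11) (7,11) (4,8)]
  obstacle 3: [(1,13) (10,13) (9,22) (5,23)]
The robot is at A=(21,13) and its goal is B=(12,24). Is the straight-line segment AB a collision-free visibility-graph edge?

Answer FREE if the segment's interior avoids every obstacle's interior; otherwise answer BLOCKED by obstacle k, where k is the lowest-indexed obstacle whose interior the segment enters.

FREE

Obstacle 1 [(14,2) (23,2) (17,10)]:
  edge (14,2)–(23,2): clear
  edge (23,2)–(17,10): clear
  edge (17,10)–(14,2): clear
  midpoint (33/2,37/2) outside
  → clear
Obstacle 2 [(0,2) (6,1) (8,11) (7,11) (4,8)]:
  edge (0,2)–(6,1): clear
  edge (6,1)–(8,11): clear
  edge (8,11)–(7,11): clear
  edge (7,11)–(4,8): clear
  edge (4,8)–(0,2): clear
  midpoint (33/2,37/2) outside
  → clear
Obstacle 3 [(1,13) (10,13) (9,22) (5,23)]:
  edge (1,13)–(10,13): clear
  edge (10,13)–(9,22): clear
  edge (9,22)–(5,23): clear
  edge (5,23)–(1,13): clear
  midpoint (33/2,37/2) outside
  → clear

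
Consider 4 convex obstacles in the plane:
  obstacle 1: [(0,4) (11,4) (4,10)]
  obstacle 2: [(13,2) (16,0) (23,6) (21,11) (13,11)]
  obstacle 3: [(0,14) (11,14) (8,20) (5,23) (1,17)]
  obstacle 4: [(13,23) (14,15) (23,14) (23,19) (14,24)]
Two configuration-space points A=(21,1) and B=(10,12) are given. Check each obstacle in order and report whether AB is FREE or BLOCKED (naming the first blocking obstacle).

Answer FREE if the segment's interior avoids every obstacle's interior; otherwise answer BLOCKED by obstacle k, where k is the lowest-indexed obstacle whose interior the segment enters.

BLOCKED by obstacle 2

Obstacle 1 [(0,4) (11,4) (4,10)]:
  edge (0,4)–(11,4): clear
  edge (11,4)–(4,10): clear
  edge (4,10)–(0,4): clear
  midpoint (31/2,13/2) outside
  → clear
Obstacle 2 [(13,2) (16,0) (23,6) (21,11) (13,11)]:
  edge (13,2)–(16,0): clear
  edge (16,0)–(23,6): crosses AB
  edge (23,6)–(21,11): clear
  edge (21,11)–(13,11): clear
  edge (13,11)–(13,2): crosses AB
  → BLOCKED
Obstacle 3 [(0,14) (11,14) (8,20) (5,23) (1,17)]:
  edge (0,14)–(11,14): clear
  edge (11,14)–(8,20): clear
  edge (8,20)–(5,23): clear
  edge (5,23)–(1,17): clear
  edge (1,17)–(0,14): clear
  midpoint (31/2,13/2) outside
  → clear
Obstacle 4 [(13,23) (14,15) (23,14) (23,19) (14,24)]:
  edge (13,23)–(14,15): clear
  edge (14,15)–(23,14): clear
  edge (23,14)–(23,19): clear
  edge (23,19)–(14,24): clear
  edge (14,24)–(13,23): clear
  midpoint (31/2,13/2) outside
  → clear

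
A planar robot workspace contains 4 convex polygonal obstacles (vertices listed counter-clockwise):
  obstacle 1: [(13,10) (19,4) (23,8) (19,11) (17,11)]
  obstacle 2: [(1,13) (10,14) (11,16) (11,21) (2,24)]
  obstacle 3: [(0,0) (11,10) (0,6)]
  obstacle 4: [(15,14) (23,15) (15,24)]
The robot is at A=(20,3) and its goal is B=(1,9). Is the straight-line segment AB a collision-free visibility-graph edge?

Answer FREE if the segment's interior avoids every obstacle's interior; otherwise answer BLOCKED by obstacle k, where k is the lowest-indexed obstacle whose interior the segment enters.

Obstacle 1 [(13,10) (19,4) (23,8) (19,11) (17,11)]:
  edge (13,10)–(19,4): clear
  edge (19,4)–(23,8): clear
  edge (23,8)–(19,11): clear
  edge (19,11)–(17,11): clear
  edge (17,11)–(13,10): clear
  midpoint (21/2,6) outside
  → clear
Obstacle 2 [(1,13) (10,14) (11,16) (11,21) (2,24)]:
  edge (1,13)–(10,14): clear
  edge (10,14)–(11,16): clear
  edge (11,16)–(11,21): clear
  edge (11,21)–(2,24): clear
  edge (2,24)–(1,13): clear
  midpoint (21/2,6) outside
  → clear
Obstacle 3 [(0,0) (11,10) (0,6)]:
  edge (0,0)–(11,10): crosses AB
  edge (11,10)–(0,6): crosses AB
  edge (0,6)–(0,0): clear
  → BLOCKED
Obstacle 4 [(15,14) (23,15) (15,24)]:
  edge (15,14)–(23,15): clear
  edge (23,15)–(15,24): clear
  edge (15,24)–(15,14): clear
  midpoint (21/2,6) outside
  → clear

BLOCKED by obstacle 3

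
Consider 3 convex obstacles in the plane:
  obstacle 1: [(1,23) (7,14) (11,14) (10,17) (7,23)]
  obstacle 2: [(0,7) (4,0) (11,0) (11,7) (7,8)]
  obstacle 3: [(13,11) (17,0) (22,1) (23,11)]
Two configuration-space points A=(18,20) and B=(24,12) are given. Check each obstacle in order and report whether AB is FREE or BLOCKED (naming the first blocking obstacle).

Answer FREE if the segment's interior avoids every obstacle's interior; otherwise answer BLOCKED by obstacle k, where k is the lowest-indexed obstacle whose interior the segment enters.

FREE

Obstacle 1 [(1,23) (7,14) (11,14) (10,17) (7,23)]:
  edge (1,23)–(7,14): clear
  edge (7,14)–(11,14): clear
  edge (11,14)–(10,17): clear
  edge (10,17)–(7,23): clear
  edge (7,23)–(1,23): clear
  midpoint (21,16) outside
  → clear
Obstacle 2 [(0,7) (4,0) (11,0) (11,7) (7,8)]:
  edge (0,7)–(4,0): clear
  edge (4,0)–(11,0): clear
  edge (11,0)–(11,7): clear
  edge (11,7)–(7,8): clear
  edge (7,8)–(0,7): clear
  midpoint (21,16) outside
  → clear
Obstacle 3 [(13,11) (17,0) (22,1) (23,11)]:
  edge (13,11)–(17,0): clear
  edge (17,0)–(22,1): clear
  edge (22,1)–(23,11): clear
  edge (23,11)–(13,11): clear
  midpoint (21,16) outside
  → clear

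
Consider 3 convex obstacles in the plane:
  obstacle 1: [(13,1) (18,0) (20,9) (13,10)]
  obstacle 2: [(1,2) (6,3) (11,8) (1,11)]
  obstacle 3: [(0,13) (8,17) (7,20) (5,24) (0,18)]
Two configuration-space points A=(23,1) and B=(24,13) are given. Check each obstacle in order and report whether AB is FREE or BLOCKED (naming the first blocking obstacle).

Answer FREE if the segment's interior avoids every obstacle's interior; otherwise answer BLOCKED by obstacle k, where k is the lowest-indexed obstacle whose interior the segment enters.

Obstacle 1 [(13,1) (18,0) (20,9) (13,10)]:
  edge (13,1)–(18,0): clear
  edge (18,0)–(20,9): clear
  edge (20,9)–(13,10): clear
  edge (13,10)–(13,1): clear
  midpoint (47/2,7) outside
  → clear
Obstacle 2 [(1,2) (6,3) (11,8) (1,11)]:
  edge (1,2)–(6,3): clear
  edge (6,3)–(11,8): clear
  edge (11,8)–(1,11): clear
  edge (1,11)–(1,2): clear
  midpoint (47/2,7) outside
  → clear
Obstacle 3 [(0,13) (8,17) (7,20) (5,24) (0,18)]:
  edge (0,13)–(8,17): clear
  edge (8,17)–(7,20): clear
  edge (7,20)–(5,24): clear
  edge (5,24)–(0,18): clear
  edge (0,18)–(0,13): clear
  midpoint (47/2,7) outside
  → clear

FREE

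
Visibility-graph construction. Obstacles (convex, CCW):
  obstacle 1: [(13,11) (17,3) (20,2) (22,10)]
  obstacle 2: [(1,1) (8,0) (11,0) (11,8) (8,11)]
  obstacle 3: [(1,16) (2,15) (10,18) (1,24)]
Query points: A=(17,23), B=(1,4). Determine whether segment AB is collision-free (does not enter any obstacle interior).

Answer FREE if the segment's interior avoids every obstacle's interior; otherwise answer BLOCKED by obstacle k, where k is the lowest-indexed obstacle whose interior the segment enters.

FREE

Obstacle 1 [(13,11) (17,3) (20,2) (22,10)]:
  edge (13,11)–(17,3): clear
  edge (17,3)–(20,2): clear
  edge (20,2)–(22,10): clear
  edge (22,10)–(13,11): clear
  midpoint (9,27/2) outside
  → clear
Obstacle 2 [(1,1) (8,0) (11,0) (11,8) (8,11)]:
  edge (1,1)–(8,0): clear
  edge (8,0)–(11,0): clear
  edge (11,0)–(11,8): clear
  edge (11,8)–(8,11): clear
  edge (8,11)–(1,1): clear
  midpoint (9,27/2) outside
  → clear
Obstacle 3 [(1,16) (2,15) (10,18) (1,24)]:
  edge (1,16)–(2,15): clear
  edge (2,15)–(10,18): clear
  edge (10,18)–(1,24): clear
  edge (1,24)–(1,16): clear
  midpoint (9,27/2) outside
  → clear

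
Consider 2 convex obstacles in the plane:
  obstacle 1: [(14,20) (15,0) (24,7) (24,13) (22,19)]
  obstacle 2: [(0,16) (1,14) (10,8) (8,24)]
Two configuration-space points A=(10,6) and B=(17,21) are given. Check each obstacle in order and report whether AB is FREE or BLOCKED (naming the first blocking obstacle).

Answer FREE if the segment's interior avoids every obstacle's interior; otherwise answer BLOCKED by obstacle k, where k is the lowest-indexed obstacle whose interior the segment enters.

Obstacle 1 [(14,20) (15,0) (24,7) (24,13) (22,19)]:
  edge (14,20)–(15,0): crosses AB
  edge (15,0)–(24,7): clear
  edge (24,7)–(24,13): clear
  edge (24,13)–(22,19): clear
  edge (22,19)–(14,20): crosses AB
  → BLOCKED
Obstacle 2 [(0,16) (1,14) (10,8) (8,24)]:
  edge (0,16)–(1,14): clear
  edge (1,14)–(10,8): clear
  edge (10,8)–(8,24): clear
  edge (8,24)–(0,16): clear
  midpoint (27/2,27/2) outside
  → clear

BLOCKED by obstacle 1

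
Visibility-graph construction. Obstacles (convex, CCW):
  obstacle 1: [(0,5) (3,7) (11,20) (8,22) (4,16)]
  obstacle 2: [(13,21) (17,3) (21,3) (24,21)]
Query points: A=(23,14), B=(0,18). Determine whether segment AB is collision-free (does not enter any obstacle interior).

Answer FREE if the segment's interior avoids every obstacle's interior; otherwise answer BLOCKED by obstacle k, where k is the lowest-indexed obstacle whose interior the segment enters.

Obstacle 1 [(0,5) (3,7) (11,20) (8,22) (4,16)]:
  edge (0,5)–(3,7): clear
  edge (3,7)–(11,20): crosses AB
  edge (11,20)–(8,22): clear
  edge (8,22)–(4,16): crosses AB
  edge (4,16)–(0,5): clear
  → BLOCKED
Obstacle 2 [(13,21) (17,3) (21,3) (24,21)]:
  edge (13,21)–(17,3): crosses AB
  edge (17,3)–(21,3): clear
  edge (21,3)–(24,21): crosses AB
  edge (24,21)–(13,21): clear
  → BLOCKED

BLOCKED by obstacle 1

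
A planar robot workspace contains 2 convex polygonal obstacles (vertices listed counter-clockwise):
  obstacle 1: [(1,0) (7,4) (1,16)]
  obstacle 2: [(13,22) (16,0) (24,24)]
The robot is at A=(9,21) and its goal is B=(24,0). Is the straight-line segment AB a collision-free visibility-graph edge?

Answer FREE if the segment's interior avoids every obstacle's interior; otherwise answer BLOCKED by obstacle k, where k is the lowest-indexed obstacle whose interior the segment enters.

Obstacle 1 [(1,0) (7,4) (1,16)]:
  edge (1,0)–(7,4): clear
  edge (7,4)–(1,16): clear
  edge (1,16)–(1,0): clear
  midpoint (33/2,21/2) outside
  → clear
Obstacle 2 [(13,22) (16,0) (24,24)]:
  edge (13,22)–(16,0): crosses AB
  edge (16,0)–(24,24): crosses AB
  edge (24,24)–(13,22): clear
  → BLOCKED

BLOCKED by obstacle 2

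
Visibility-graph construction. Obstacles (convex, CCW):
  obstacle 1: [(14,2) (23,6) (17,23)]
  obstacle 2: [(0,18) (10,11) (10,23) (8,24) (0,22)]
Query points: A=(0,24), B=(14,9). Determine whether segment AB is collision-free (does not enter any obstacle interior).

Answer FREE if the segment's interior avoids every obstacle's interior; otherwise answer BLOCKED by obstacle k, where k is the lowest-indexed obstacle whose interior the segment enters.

Obstacle 1 [(14,2) (23,6) (17,23)]:
  edge (14,2)–(23,6): clear
  edge (23,6)–(17,23): clear
  edge (17,23)–(14,2): clear
  midpoint (7,33/2) outside
  → clear
Obstacle 2 [(0,18) (10,11) (10,23) (8,24) (0,22)]:
  edge (0,18)–(10,11): clear
  edge (10,11)–(10,23): crosses AB
  edge (10,23)–(8,24): clear
  edge (8,24)–(0,22): crosses AB
  edge (0,22)–(0,18): clear
  → BLOCKED

BLOCKED by obstacle 2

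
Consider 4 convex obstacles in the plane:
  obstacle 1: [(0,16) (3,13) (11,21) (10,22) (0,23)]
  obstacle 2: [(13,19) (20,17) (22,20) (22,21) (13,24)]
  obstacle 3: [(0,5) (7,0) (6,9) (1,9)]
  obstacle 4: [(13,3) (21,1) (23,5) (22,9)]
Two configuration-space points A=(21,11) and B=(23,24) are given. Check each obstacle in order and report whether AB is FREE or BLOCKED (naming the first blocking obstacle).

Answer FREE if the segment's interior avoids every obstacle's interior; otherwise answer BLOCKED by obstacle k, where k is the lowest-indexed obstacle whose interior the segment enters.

FREE

Obstacle 1 [(0,16) (3,13) (11,21) (10,22) (0,23)]:
  edge (0,16)–(3,13): clear
  edge (3,13)–(11,21): clear
  edge (11,21)–(10,22): clear
  edge (10,22)–(0,23): clear
  edge (0,23)–(0,16): clear
  midpoint (22,35/2) outside
  → clear
Obstacle 2 [(13,19) (20,17) (22,20) (22,21) (13,24)]:
  edge (13,19)–(20,17): clear
  edge (20,17)–(22,20): clear
  edge (22,20)–(22,21): clear
  edge (22,21)–(13,24): clear
  edge (13,24)–(13,19): clear
  midpoint (22,35/2) outside
  → clear
Obstacle 3 [(0,5) (7,0) (6,9) (1,9)]:
  edge (0,5)–(7,0): clear
  edge (7,0)–(6,9): clear
  edge (6,9)–(1,9): clear
  edge (1,9)–(0,5): clear
  midpoint (22,35/2) outside
  → clear
Obstacle 4 [(13,3) (21,1) (23,5) (22,9)]:
  edge (13,3)–(21,1): clear
  edge (21,1)–(23,5): clear
  edge (23,5)–(22,9): clear
  edge (22,9)–(13,3): clear
  midpoint (22,35/2) outside
  → clear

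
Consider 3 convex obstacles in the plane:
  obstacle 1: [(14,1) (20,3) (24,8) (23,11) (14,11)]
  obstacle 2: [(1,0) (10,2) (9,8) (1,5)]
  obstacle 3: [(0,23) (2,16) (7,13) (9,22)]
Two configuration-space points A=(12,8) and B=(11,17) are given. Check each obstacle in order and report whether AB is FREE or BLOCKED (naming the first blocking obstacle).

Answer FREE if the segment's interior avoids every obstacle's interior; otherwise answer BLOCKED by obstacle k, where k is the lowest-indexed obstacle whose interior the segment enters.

Obstacle 1 [(14,1) (20,3) (24,8) (23,11) (14,11)]:
  edge (14,1)–(20,3): clear
  edge (20,3)–(24,8): clear
  edge (24,8)–(23,11): clear
  edge (23,11)–(14,11): clear
  edge (14,11)–(14,1): clear
  midpoint (23/2,25/2) outside
  → clear
Obstacle 2 [(1,0) (10,2) (9,8) (1,5)]:
  edge (1,0)–(10,2): clear
  edge (10,2)–(9,8): clear
  edge (9,8)–(1,5): clear
  edge (1,5)–(1,0): clear
  midpoint (23/2,25/2) outside
  → clear
Obstacle 3 [(0,23) (2,16) (7,13) (9,22)]:
  edge (0,23)–(2,16): clear
  edge (2,16)–(7,13): clear
  edge (7,13)–(9,22): clear
  edge (9,22)–(0,23): clear
  midpoint (23/2,25/2) outside
  → clear

FREE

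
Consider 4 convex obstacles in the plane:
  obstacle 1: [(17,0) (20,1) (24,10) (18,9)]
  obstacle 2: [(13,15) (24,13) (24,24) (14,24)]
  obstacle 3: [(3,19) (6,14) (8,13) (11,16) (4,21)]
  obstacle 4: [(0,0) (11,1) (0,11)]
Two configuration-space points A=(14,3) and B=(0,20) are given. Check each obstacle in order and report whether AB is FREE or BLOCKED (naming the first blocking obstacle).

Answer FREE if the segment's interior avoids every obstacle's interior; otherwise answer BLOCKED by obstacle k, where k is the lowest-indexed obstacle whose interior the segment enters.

Obstacle 1 [(17,0) (20,1) (24,10) (18,9)]:
  edge (17,0)–(20,1): clear
  edge (20,1)–(24,10): clear
  edge (24,10)–(18,9): clear
  edge (18,9)–(17,0): clear
  midpoint (7,23/2) outside
  → clear
Obstacle 2 [(13,15) (24,13) (24,24) (14,24)]:
  edge (13,15)–(24,13): clear
  edge (24,13)–(24,24): clear
  edge (24,24)–(14,24): clear
  edge (14,24)–(13,15): clear
  midpoint (7,23/2) outside
  → clear
Obstacle 3 [(3,19) (6,14) (8,13) (11,16) (4,21)]:
  edge (3,19)–(6,14): clear
  edge (6,14)–(8,13): clear
  edge (8,13)–(11,16): clear
  edge (11,16)–(4,21): clear
  edge (4,21)–(3,19): clear
  midpoint (7,23/2) outside
  → clear
Obstacle 4 [(0,0) (11,1) (0,11)]:
  edge (0,0)–(11,1): clear
  edge (11,1)–(0,11): clear
  edge (0,11)–(0,0): clear
  midpoint (7,23/2) outside
  → clear

FREE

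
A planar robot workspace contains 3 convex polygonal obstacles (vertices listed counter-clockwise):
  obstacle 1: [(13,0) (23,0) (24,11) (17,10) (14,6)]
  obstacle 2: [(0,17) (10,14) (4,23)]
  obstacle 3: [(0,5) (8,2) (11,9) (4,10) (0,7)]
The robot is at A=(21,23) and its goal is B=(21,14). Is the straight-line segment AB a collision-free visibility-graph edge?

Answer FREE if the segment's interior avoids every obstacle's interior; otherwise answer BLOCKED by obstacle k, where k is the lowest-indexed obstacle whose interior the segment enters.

Obstacle 1 [(13,0) (23,0) (24,11) (17,10) (14,6)]:
  edge (13,0)–(23,0): clear
  edge (23,0)–(24,11): clear
  edge (24,11)–(17,10): clear
  edge (17,10)–(14,6): clear
  edge (14,6)–(13,0): clear
  midpoint (21,37/2) outside
  → clear
Obstacle 2 [(0,17) (10,14) (4,23)]:
  edge (0,17)–(10,14): clear
  edge (10,14)–(4,23): clear
  edge (4,23)–(0,17): clear
  midpoint (21,37/2) outside
  → clear
Obstacle 3 [(0,5) (8,2) (11,9) (4,10) (0,7)]:
  edge (0,5)–(8,2): clear
  edge (8,2)–(11,9): clear
  edge (11,9)–(4,10): clear
  edge (4,10)–(0,7): clear
  edge (0,7)–(0,5): clear
  midpoint (21,37/2) outside
  → clear

FREE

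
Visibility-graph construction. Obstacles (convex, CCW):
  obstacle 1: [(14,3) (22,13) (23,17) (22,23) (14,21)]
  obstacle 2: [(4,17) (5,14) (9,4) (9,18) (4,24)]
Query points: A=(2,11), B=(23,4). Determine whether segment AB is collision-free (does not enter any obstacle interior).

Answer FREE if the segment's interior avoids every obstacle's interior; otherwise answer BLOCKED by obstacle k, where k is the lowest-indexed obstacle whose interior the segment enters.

Obstacle 1 [(14,3) (22,13) (23,17) (22,23) (14,21)]:
  edge (14,3)–(22,13): crosses AB
  edge (22,13)–(23,17): clear
  edge (23,17)–(22,23): clear
  edge (22,23)–(14,21): clear
  edge (14,21)–(14,3): crosses AB
  → BLOCKED
Obstacle 2 [(4,17) (5,14) (9,4) (9,18) (4,24)]:
  edge (4,17)–(5,14): clear
  edge (5,14)–(9,4): crosses AB
  edge (9,4)–(9,18): crosses AB
  edge (9,18)–(4,24): clear
  edge (4,24)–(4,17): clear
  → BLOCKED

BLOCKED by obstacle 1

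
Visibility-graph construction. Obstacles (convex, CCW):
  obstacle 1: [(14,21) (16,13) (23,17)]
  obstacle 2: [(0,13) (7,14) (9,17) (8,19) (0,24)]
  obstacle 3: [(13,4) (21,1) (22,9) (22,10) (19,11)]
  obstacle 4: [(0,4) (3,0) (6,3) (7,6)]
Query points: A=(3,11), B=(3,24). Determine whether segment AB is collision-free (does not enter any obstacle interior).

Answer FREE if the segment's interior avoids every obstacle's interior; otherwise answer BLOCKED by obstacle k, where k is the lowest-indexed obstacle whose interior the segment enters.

BLOCKED by obstacle 2

Obstacle 1 [(14,21) (16,13) (23,17)]:
  edge (14,21)–(16,13): clear
  edge (16,13)–(23,17): clear
  edge (23,17)–(14,21): clear
  midpoint (3,35/2) outside
  → clear
Obstacle 2 [(0,13) (7,14) (9,17) (8,19) (0,24)]:
  edge (0,13)–(7,14): crosses AB
  edge (7,14)–(9,17): clear
  edge (9,17)–(8,19): clear
  edge (8,19)–(0,24): crosses AB
  edge (0,24)–(0,13): clear
  → BLOCKED
Obstacle 3 [(13,4) (21,1) (22,9) (22,10) (19,11)]:
  edge (13,4)–(21,1): clear
  edge (21,1)–(22,9): clear
  edge (22,9)–(22,10): clear
  edge (22,10)–(19,11): clear
  edge (19,11)–(13,4): clear
  midpoint (3,35/2) outside
  → clear
Obstacle 4 [(0,4) (3,0) (6,3) (7,6)]:
  edge (0,4)–(3,0): clear
  edge (3,0)–(6,3): clear
  edge (6,3)–(7,6): clear
  edge (7,6)–(0,4): clear
  midpoint (3,35/2) outside
  → clear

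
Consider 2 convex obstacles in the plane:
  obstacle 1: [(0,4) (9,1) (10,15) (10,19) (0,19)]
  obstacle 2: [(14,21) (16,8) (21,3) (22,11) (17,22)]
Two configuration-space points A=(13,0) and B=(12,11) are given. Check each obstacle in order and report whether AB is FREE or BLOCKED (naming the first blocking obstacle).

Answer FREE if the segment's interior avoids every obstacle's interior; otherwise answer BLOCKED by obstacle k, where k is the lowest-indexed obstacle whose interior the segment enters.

FREE

Obstacle 1 [(0,4) (9,1) (10,15) (10,19) (0,19)]:
  edge (0,4)–(9,1): clear
  edge (9,1)–(10,15): clear
  edge (10,15)–(10,19): clear
  edge (10,19)–(0,19): clear
  edge (0,19)–(0,4): clear
  midpoint (25/2,11/2) outside
  → clear
Obstacle 2 [(14,21) (16,8) (21,3) (22,11) (17,22)]:
  edge (14,21)–(16,8): clear
  edge (16,8)–(21,3): clear
  edge (21,3)–(22,11): clear
  edge (22,11)–(17,22): clear
  edge (17,22)–(14,21): clear
  midpoint (25/2,11/2) outside
  → clear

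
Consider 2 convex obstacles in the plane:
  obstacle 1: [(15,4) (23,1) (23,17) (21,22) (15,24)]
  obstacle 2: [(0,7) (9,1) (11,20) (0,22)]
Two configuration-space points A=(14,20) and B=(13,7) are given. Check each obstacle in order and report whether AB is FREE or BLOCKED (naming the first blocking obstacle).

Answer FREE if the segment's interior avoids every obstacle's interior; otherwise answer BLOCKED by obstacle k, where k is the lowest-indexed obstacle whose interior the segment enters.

FREE

Obstacle 1 [(15,4) (23,1) (23,17) (21,22) (15,24)]:
  edge (15,4)–(23,1): clear
  edge (23,1)–(23,17): clear
  edge (23,17)–(21,22): clear
  edge (21,22)–(15,24): clear
  edge (15,24)–(15,4): clear
  midpoint (27/2,27/2) outside
  → clear
Obstacle 2 [(0,7) (9,1) (11,20) (0,22)]:
  edge (0,7)–(9,1): clear
  edge (9,1)–(11,20): clear
  edge (11,20)–(0,22): clear
  edge (0,22)–(0,7): clear
  midpoint (27/2,27/2) outside
  → clear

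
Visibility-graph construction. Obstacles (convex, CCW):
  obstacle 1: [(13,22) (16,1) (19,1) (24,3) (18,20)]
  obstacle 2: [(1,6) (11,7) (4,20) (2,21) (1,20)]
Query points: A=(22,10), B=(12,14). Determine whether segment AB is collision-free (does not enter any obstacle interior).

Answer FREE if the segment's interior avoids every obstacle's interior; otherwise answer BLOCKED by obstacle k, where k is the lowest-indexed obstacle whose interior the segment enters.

BLOCKED by obstacle 1

Obstacle 1 [(13,22) (16,1) (19,1) (24,3) (18,20)]:
  edge (13,22)–(16,1): crosses AB
  edge (16,1)–(19,1): clear
  edge (19,1)–(24,3): clear
  edge (24,3)–(18,20): crosses AB
  edge (18,20)–(13,22): clear
  → BLOCKED
Obstacle 2 [(1,6) (11,7) (4,20) (2,21) (1,20)]:
  edge (1,6)–(11,7): clear
  edge (11,7)–(4,20): clear
  edge (4,20)–(2,21): clear
  edge (2,21)–(1,20): clear
  edge (1,20)–(1,6): clear
  midpoint (17,12) outside
  → clear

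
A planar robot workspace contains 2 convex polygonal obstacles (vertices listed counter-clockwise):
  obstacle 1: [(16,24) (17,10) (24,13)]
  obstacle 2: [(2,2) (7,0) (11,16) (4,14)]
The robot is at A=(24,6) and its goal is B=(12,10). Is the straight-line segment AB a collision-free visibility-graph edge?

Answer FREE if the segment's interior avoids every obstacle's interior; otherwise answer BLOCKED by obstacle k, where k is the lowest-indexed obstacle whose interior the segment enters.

Obstacle 1 [(16,24) (17,10) (24,13)]:
  edge (16,24)–(17,10): clear
  edge (17,10)–(24,13): clear
  edge (24,13)–(16,24): clear
  midpoint (18,8) outside
  → clear
Obstacle 2 [(2,2) (7,0) (11,16) (4,14)]:
  edge (2,2)–(7,0): clear
  edge (7,0)–(11,16): clear
  edge (11,16)–(4,14): clear
  edge (4,14)–(2,2): clear
  midpoint (18,8) outside
  → clear

FREE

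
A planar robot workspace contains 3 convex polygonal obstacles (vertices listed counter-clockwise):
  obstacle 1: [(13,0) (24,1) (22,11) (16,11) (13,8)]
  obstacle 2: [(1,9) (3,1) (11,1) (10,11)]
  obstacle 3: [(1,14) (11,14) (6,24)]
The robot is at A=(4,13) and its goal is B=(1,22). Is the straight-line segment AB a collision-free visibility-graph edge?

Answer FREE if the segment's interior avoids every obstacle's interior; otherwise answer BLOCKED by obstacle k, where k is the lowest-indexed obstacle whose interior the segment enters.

Obstacle 1 [(13,0) (24,1) (22,11) (16,11) (13,8)]:
  edge (13,0)–(24,1): clear
  edge (24,1)–(22,11): clear
  edge (22,11)–(16,11): clear
  edge (16,11)–(13,8): clear
  edge (13,8)–(13,0): clear
  midpoint (5/2,35/2) outside
  → clear
Obstacle 2 [(1,9) (3,1) (11,1) (10,11)]:
  edge (1,9)–(3,1): clear
  edge (3,1)–(11,1): clear
  edge (11,1)–(10,11): clear
  edge (10,11)–(1,9): clear
  midpoint (5/2,35/2) outside
  → clear
Obstacle 3 [(1,14) (11,14) (6,24)]:
  edge (1,14)–(11,14): crosses AB
  edge (11,14)–(6,24): clear
  edge (6,24)–(1,14): crosses AB
  → BLOCKED

BLOCKED by obstacle 3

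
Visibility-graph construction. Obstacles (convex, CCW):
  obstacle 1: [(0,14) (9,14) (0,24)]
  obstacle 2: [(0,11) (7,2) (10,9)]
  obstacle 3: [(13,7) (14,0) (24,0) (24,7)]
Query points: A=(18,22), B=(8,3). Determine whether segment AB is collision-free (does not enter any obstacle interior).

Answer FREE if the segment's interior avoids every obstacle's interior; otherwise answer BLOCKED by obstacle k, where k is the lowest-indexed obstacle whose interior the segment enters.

FREE

Obstacle 1 [(0,14) (9,14) (0,24)]:
  edge (0,14)–(9,14): clear
  edge (9,14)–(0,24): clear
  edge (0,24)–(0,14): clear
  midpoint (13,25/2) outside
  → clear
Obstacle 2 [(0,11) (7,2) (10,9)]:
  edge (0,11)–(7,2): clear
  edge (7,2)–(10,9): clear
  edge (10,9)–(0,11): clear
  midpoint (13,25/2) outside
  → clear
Obstacle 3 [(13,7) (14,0) (24,0) (24,7)]:
  edge (13,7)–(14,0): clear
  edge (14,0)–(24,0): clear
  edge (24,0)–(24,7): clear
  edge (24,7)–(13,7): clear
  midpoint (13,25/2) outside
  → clear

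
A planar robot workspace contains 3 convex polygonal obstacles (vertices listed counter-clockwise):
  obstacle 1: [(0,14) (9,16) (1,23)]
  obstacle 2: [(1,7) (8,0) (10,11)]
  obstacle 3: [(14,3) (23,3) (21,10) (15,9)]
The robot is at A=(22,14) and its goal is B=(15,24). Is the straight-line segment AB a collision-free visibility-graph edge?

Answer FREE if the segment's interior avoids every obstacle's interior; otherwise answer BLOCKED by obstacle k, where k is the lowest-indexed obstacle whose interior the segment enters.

Obstacle 1 [(0,14) (9,16) (1,23)]:
  edge (0,14)–(9,16): clear
  edge (9,16)–(1,23): clear
  edge (1,23)–(0,14): clear
  midpoint (37/2,19) outside
  → clear
Obstacle 2 [(1,7) (8,0) (10,11)]:
  edge (1,7)–(8,0): clear
  edge (8,0)–(10,11): clear
  edge (10,11)–(1,7): clear
  midpoint (37/2,19) outside
  → clear
Obstacle 3 [(14,3) (23,3) (21,10) (15,9)]:
  edge (14,3)–(23,3): clear
  edge (23,3)–(21,10): clear
  edge (21,10)–(15,9): clear
  edge (15,9)–(14,3): clear
  midpoint (37/2,19) outside
  → clear

FREE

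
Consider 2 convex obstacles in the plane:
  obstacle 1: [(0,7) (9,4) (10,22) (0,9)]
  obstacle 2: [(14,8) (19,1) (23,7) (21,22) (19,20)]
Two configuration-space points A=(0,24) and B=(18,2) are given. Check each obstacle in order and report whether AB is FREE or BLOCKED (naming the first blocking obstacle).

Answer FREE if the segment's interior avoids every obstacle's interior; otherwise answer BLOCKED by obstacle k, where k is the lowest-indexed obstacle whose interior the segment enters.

Obstacle 1 [(0,7) (9,4) (10,22) (0,9)]:
  edge (0,7)–(9,4): clear
  edge (9,4)–(10,22): crosses AB
  edge (10,22)–(0,9): crosses AB
  edge (0,9)–(0,7): clear
  → BLOCKED
Obstacle 2 [(14,8) (19,1) (23,7) (21,22) (19,20)]:
  edge (14,8)–(19,1): clear
  edge (19,1)–(23,7): clear
  edge (23,7)–(21,22): clear
  edge (21,22)–(19,20): clear
  edge (19,20)–(14,8): clear
  midpoint (9,13) outside
  → clear

BLOCKED by obstacle 1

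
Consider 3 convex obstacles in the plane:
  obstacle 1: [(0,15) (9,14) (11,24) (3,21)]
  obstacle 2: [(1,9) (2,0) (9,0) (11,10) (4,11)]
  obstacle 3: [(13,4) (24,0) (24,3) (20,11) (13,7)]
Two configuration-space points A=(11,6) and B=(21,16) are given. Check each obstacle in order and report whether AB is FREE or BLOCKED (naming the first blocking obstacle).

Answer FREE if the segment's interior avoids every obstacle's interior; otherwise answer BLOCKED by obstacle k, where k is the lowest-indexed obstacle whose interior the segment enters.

FREE

Obstacle 1 [(0,15) (9,14) (11,24) (3,21)]:
  edge (0,15)–(9,14): clear
  edge (9,14)–(11,24): clear
  edge (11,24)–(3,21): clear
  edge (3,21)–(0,15): clear
  midpoint (16,11) outside
  → clear
Obstacle 2 [(1,9) (2,0) (9,0) (11,10) (4,11)]:
  edge (1,9)–(2,0): clear
  edge (2,0)–(9,0): clear
  edge (9,0)–(11,10): clear
  edge (11,10)–(4,11): clear
  edge (4,11)–(1,9): clear
  midpoint (16,11) outside
  → clear
Obstacle 3 [(13,4) (24,0) (24,3) (20,11) (13,7)]:
  edge (13,4)–(24,0): clear
  edge (24,0)–(24,3): clear
  edge (24,3)–(20,11): clear
  edge (20,11)–(13,7): clear
  edge (13,7)–(13,4): clear
  midpoint (16,11) outside
  → clear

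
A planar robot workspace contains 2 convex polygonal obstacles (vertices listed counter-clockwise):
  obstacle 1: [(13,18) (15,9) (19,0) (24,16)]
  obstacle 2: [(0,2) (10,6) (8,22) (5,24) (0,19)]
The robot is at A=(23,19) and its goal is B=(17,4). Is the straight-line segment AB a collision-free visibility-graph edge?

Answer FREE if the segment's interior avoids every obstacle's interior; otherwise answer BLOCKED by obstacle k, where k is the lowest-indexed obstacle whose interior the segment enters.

Obstacle 1 [(13,18) (15,9) (19,0) (24,16)]:
  edge (13,18)–(15,9): clear
  edge (15,9)–(19,0): crosses AB
  edge (19,0)–(24,16): clear
  edge (24,16)–(13,18): crosses AB
  → BLOCKED
Obstacle 2 [(0,2) (10,6) (8,22) (5,24) (0,19)]:
  edge (0,2)–(10,6): clear
  edge (10,6)–(8,22): clear
  edge (8,22)–(5,24): clear
  edge (5,24)–(0,19): clear
  edge (0,19)–(0,2): clear
  midpoint (20,23/2) outside
  → clear

BLOCKED by obstacle 1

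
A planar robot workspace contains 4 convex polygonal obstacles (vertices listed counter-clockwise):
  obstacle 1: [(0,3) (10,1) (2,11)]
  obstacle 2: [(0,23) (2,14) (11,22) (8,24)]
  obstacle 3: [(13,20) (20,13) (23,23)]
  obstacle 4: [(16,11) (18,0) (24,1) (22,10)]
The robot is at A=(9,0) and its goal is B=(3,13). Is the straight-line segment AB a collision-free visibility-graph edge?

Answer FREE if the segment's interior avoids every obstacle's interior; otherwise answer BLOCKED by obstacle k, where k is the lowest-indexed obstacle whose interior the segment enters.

BLOCKED by obstacle 1

Obstacle 1 [(0,3) (10,1) (2,11)]:
  edge (0,3)–(10,1): crosses AB
  edge (10,1)–(2,11): crosses AB
  edge (2,11)–(0,3): clear
  → BLOCKED
Obstacle 2 [(0,23) (2,14) (11,22) (8,24)]:
  edge (0,23)–(2,14): clear
  edge (2,14)–(11,22): clear
  edge (11,22)–(8,24): clear
  edge (8,24)–(0,23): clear
  midpoint (6,13/2) outside
  → clear
Obstacle 3 [(13,20) (20,13) (23,23)]:
  edge (13,20)–(20,13): clear
  edge (20,13)–(23,23): clear
  edge (23,23)–(13,20): clear
  midpoint (6,13/2) outside
  → clear
Obstacle 4 [(16,11) (18,0) (24,1) (22,10)]:
  edge (16,11)–(18,0): clear
  edge (18,0)–(24,1): clear
  edge (24,1)–(22,10): clear
  edge (22,10)–(16,11): clear
  midpoint (6,13/2) outside
  → clear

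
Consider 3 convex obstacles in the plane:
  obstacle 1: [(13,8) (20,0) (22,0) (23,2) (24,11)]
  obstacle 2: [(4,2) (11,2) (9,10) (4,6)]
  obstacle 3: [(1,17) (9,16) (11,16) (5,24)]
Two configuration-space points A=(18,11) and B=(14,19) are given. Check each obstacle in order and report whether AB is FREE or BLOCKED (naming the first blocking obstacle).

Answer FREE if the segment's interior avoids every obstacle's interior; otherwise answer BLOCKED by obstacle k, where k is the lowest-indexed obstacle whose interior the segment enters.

Obstacle 1 [(13,8) (20,0) (22,0) (23,2) (24,11)]:
  edge (13,8)–(20,0): clear
  edge (20,0)–(22,0): clear
  edge (22,0)–(23,2): clear
  edge (23,2)–(24,11): clear
  edge (24,11)–(13,8): clear
  midpoint (16,15) outside
  → clear
Obstacle 2 [(4,2) (11,2) (9,10) (4,6)]:
  edge (4,2)–(11,2): clear
  edge (11,2)–(9,10): clear
  edge (9,10)–(4,6): clear
  edge (4,6)–(4,2): clear
  midpoint (16,15) outside
  → clear
Obstacle 3 [(1,17) (9,16) (11,16) (5,24)]:
  edge (1,17)–(9,16): clear
  edge (9,16)–(11,16): clear
  edge (11,16)–(5,24): clear
  edge (5,24)–(1,17): clear
  midpoint (16,15) outside
  → clear

FREE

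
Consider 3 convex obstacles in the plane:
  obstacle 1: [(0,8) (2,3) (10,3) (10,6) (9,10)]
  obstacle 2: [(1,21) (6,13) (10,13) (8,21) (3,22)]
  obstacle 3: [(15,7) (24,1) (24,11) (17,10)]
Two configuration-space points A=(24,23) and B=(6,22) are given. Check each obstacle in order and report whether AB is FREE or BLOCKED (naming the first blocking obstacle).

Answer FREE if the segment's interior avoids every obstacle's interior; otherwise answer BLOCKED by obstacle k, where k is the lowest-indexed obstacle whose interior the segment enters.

Obstacle 1 [(0,8) (2,3) (10,3) (10,6) (9,10)]:
  edge (0,8)–(2,3): clear
  edge (2,3)–(10,3): clear
  edge (10,3)–(10,6): clear
  edge (10,6)–(9,10): clear
  edge (9,10)–(0,8): clear
  midpoint (15,45/2) outside
  → clear
Obstacle 2 [(1,21) (6,13) (10,13) (8,21) (3,22)]:
  edge (1,21)–(6,13): clear
  edge (6,13)–(10,13): clear
  edge (10,13)–(8,21): clear
  edge (8,21)–(3,22): clear
  edge (3,22)–(1,21): clear
  midpoint (15,45/2) outside
  → clear
Obstacle 3 [(15,7) (24,1) (24,11) (17,10)]:
  edge (15,7)–(24,1): clear
  edge (24,1)–(24,11): clear
  edge (24,11)–(17,10): clear
  edge (17,10)–(15,7): clear
  midpoint (15,45/2) outside
  → clear

FREE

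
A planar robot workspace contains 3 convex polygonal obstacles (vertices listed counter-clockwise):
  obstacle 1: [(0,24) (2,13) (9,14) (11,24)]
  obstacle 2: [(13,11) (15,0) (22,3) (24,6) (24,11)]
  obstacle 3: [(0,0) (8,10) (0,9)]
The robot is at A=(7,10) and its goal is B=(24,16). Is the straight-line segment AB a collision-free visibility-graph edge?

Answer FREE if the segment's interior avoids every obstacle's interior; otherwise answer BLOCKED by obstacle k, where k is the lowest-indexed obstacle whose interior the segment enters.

FREE

Obstacle 1 [(0,24) (2,13) (9,14) (11,24)]:
  edge (0,24)–(2,13): clear
  edge (2,13)–(9,14): clear
  edge (9,14)–(11,24): clear
  edge (11,24)–(0,24): clear
  midpoint (31/2,13) outside
  → clear
Obstacle 2 [(13,11) (15,0) (22,3) (24,6) (24,11)]:
  edge (13,11)–(15,0): clear
  edge (15,0)–(22,3): clear
  edge (22,3)–(24,6): clear
  edge (24,6)–(24,11): clear
  edge (24,11)–(13,11): clear
  midpoint (31/2,13) outside
  → clear
Obstacle 3 [(0,0) (8,10) (0,9)]:
  edge (0,0)–(8,10): clear
  edge (8,10)–(0,9): clear
  edge (0,9)–(0,0): clear
  midpoint (31/2,13) outside
  → clear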